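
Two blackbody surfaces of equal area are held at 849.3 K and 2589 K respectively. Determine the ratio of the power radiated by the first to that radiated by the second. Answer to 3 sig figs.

With equal areas, P₁/P₂ = (T₁/T₂)⁴ = (849.3/2589)⁴ = 0.0116.

P₁/P₂ ≈ 0.0116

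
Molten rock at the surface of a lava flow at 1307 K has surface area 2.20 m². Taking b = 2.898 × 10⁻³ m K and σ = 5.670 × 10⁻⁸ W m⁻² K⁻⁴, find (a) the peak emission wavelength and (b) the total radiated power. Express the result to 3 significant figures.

λ_max ≈ 2.22 μm; P ≈ 3.64×10⁵ W

(a) λ_max = b/T = 2.898×10⁻³/1307 = 2.217×10⁻⁶ m = 2.22 μm.
Area A = 2.20 m².
(b) P = σAT⁴ = 5.670×10⁻⁸×2.20×(1307)⁴ = 3.64×10⁵ W.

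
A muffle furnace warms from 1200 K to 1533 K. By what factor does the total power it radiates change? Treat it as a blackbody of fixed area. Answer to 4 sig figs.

P₂/P₁ ≈ 2.663

P ∝ T⁴, so P₂/P₁ = (T₂/T₁)⁴ = (1533/1200)⁴ = (1.27750)⁴ = 2.663.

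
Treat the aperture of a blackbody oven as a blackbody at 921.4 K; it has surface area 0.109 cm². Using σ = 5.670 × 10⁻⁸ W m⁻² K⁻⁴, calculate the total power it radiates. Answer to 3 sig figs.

P ≈ 0.445 W

Area A = 0.109 cm² = 1.09×10⁻⁵ m².
P = σAT⁴ = 5.670×10⁻⁸ × 1.09×10⁻⁵ × (921.4)⁴ = 0.445 W.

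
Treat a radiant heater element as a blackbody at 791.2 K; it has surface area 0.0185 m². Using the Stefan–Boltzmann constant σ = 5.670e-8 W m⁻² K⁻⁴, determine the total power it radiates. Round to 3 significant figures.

P ≈ 411 W

Area A = 0.0185 m².
P = σAT⁴ = 5.670×10⁻⁸ × 0.0185 × (791.2)⁴ = 411 W.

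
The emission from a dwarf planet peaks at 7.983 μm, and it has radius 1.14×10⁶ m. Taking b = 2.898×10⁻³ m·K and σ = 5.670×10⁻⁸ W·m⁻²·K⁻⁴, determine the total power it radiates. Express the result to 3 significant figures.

Wien's law: T = b/λ_max = 2.898×10⁻³/7.983×10⁻⁶ = 363.021 K.
Surface area A = 4πR² = 4π(1.14×10⁶ m)² = 1.63313×10¹³ m².
Then P = σAT⁴ = 5.670×10⁻⁸×1.63313×10¹³×(363.021)⁴ = 1.61×10¹⁶ W.

P ≈ 1.61×10¹⁶ W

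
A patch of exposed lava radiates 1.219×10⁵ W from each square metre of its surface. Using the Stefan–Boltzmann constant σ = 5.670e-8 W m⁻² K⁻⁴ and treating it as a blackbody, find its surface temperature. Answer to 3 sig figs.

T ≈ 1.21×10³ K

I = σT⁴, so T = (I/σ)^(1/4) = (1.219×10⁵/(5.670×10⁻⁸))^(1/4) = 1.21×10³ K.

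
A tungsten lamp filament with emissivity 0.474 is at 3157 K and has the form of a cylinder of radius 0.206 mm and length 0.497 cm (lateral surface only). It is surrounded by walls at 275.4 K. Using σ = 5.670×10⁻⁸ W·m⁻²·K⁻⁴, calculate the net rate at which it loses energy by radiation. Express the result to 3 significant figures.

Net loss ≈ 17.2 W

Lateral area A = 2πrL = 2π×2.06×10⁻⁴×4.97×10⁻³ = 6.43285×10⁻⁶ m².
Net radiated power P_net = εσA(T⁴ − T₀⁴) = 0.474×5.670×10⁻⁸×6.43285×10⁻⁶×(3157⁴ − 275.4⁴).
T⁴ − T₀⁴ = 9.93341×10¹³ − 5.75249×10⁹ = 9.93283×10¹³ K⁴, so P_net = 17.2 W.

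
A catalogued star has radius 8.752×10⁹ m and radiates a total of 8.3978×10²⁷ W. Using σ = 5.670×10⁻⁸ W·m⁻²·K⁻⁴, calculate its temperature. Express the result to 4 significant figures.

T ≈ 3522 K

Surface area A = 4πR² = 4π(8.752×10⁹ m)² = 9.62553×10²⁰ m².
P = σAT⁴ ⇒ T = (P/(σA))^(1/4) = (8.3978×10²⁷/(5.670×10⁻⁸×9.62553×10²⁰))^(1/4) = 3522 K.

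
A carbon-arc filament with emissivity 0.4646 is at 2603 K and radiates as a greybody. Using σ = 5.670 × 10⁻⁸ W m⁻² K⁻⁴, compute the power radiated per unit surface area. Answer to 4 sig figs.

Stefan–Boltzmann: I = εσT⁴ = 0.4646 × 5.670×10⁻⁸ × (2603)⁴ = 1.209×10⁶ W/m².

I ≈ 1.209×10⁶ W/m²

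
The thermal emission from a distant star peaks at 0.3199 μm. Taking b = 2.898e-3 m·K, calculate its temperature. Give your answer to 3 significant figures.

Wien's law gives T = b/λ_max = (2.898×10⁻³ m·K)/(3.199×10⁻⁷ m) = 9.06×10³ K.

T ≈ 9.06×10³ K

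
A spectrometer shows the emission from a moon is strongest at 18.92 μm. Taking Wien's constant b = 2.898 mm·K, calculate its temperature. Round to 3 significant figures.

T ≈ 153 K

Wien's law gives T = b/λ_max = (2.898×10⁻³ m·K)/(1.892×10⁻⁵ m) = 153 K.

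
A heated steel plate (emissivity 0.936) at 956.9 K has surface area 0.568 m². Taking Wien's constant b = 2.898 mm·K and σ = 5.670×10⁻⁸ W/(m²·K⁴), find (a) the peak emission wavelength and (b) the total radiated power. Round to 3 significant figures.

(a) λ_max = b/T = 2.898×10⁻³/956.9 = 3.029×10⁻⁶ m = 3.03 μm.
Area A = 0.568 m².
(b) P = εσAT⁴ = 0.936×5.670×10⁻⁸×0.568×(956.9)⁴ = 2.53×10⁴ W.

λ_max ≈ 3.03 μm; P ≈ 2.53×10⁴ W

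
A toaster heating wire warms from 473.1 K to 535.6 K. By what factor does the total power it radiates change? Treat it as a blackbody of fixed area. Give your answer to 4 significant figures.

P₂/P₁ ≈ 1.643

P ∝ T⁴, so P₂/P₁ = (T₂/T₁)⁴ = (535.6/473.1)⁴ = (1.13211)⁴ = 1.643.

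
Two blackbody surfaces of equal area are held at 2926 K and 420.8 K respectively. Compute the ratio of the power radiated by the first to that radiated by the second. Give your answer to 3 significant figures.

With equal areas, P₁/P₂ = (T₁/T₂)⁴ = (2926/420.8)⁴ = 2.34×10³.

P₁/P₂ ≈ 2.34×10³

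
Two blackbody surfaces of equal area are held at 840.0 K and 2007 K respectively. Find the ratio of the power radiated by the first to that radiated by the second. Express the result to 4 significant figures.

With equal areas, P₁/P₂ = (T₁/T₂)⁴ = (840.0/2007)⁴ = 0.03069.

P₁/P₂ ≈ 0.03069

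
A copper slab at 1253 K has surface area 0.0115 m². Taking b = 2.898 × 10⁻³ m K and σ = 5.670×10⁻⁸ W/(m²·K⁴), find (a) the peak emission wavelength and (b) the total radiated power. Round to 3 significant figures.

λ_max ≈ 2.31 μm; P ≈ 1.61×10³ W

(a) λ_max = b/T = 2.898×10⁻³/1253 = 2.313×10⁻⁶ m = 2.31 μm.
Area A = 0.0115 m².
(b) P = σAT⁴ = 5.670×10⁻⁸×0.0115×(1253)⁴ = 1.61×10³ W.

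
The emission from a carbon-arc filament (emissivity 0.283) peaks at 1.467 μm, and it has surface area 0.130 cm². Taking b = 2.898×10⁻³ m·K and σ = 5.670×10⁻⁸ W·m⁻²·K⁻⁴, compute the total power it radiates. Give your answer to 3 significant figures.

P ≈ 3.18 W

Wien's law: T = b/λ_max = 2.898×10⁻³/1.467×10⁻⁶ = 1975.46 K.
Area A = 0.130 cm² = 1.30×10⁻⁵ m².
Then P = εσAT⁴ = 0.283×5.670×10⁻⁸×1.30×10⁻⁵×(1975.46)⁴ = 3.18 W.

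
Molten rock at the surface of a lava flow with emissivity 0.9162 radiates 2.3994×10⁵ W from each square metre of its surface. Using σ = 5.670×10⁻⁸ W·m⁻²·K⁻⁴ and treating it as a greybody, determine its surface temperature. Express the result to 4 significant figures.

I = εσT⁴, so T = (I/εσ)^(1/4) = (2.3994×10⁵/(0.9162×5.670×10⁻⁸))^(1/4) = 1466 K.

T ≈ 1466 K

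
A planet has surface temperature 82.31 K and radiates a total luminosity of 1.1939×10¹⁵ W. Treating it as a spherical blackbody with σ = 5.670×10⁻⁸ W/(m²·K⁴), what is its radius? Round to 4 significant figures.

L = 4πR²σT⁴ ⇒ R = √(L/(4πσT⁴)).
σT⁴ = 2.60252 W/m², so R = √(1.1939×10¹⁵/(4π×2.60252)) = 6.042×10⁶ m.

R ≈ 6.042×10⁶ m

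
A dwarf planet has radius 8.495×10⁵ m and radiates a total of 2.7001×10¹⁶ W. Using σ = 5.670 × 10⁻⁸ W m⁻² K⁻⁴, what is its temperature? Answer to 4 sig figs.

Surface area A = 4πR² = 4π(8.495×10⁵ m)² = 9.06852×10¹² m².
P = σAT⁴ ⇒ T = (P/(σA))^(1/4) = (2.7001×10¹⁶/(5.670×10⁻⁸×9.06852×10¹²))^(1/4) = 478.7 K.

T ≈ 478.7 K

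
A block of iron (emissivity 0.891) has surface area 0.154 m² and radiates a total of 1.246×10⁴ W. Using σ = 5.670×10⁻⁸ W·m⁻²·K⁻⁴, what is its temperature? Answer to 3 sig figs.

Area A = 0.154 m².
P = εσAT⁴ ⇒ T = (P/(εσA))^(1/4) = (1.246×10⁴/(0.891×5.670×10⁻⁸×0.154))^(1/4) = 1.12×10³ K.

T ≈ 1.12×10³ K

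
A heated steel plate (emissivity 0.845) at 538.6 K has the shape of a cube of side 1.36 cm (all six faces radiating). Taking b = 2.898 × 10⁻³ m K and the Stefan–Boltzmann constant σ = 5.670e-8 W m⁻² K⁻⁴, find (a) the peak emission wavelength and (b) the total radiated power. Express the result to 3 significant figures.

λ_max ≈ 5.38 μm; P ≈ 4.47 W

(a) λ_max = b/T = 2.898×10⁻³/538.6 = 5.381×10⁻⁶ m = 5.38 μm.
Area A = 6s² = 6×(0.0136 m)² = 1.10976×10⁻³ m².
(b) P = εσAT⁴ = 0.845×5.670×10⁻⁸×1.10976×10⁻³×(538.6)⁴ = 4.47 W.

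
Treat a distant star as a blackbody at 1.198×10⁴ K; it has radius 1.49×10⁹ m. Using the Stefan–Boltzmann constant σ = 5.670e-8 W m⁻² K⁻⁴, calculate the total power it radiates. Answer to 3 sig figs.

P ≈ 3.26×10²⁸ W

Surface area A = 4πR² = 4π(1.49×10⁹ m)² = 2.78986×10¹⁹ m².
P = σAT⁴ = 5.670×10⁻⁸ × 2.78986×10¹⁹ × (1.198×10⁴)⁴ = 3.26×10²⁸ W.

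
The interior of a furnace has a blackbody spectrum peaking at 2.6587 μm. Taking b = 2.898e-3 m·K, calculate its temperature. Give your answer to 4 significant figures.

T ≈ 1090 K

Wien's law gives T = b/λ_max = (2.898×10⁻³ m·K)/(2.6587×10⁻⁶ m) = 1090 K.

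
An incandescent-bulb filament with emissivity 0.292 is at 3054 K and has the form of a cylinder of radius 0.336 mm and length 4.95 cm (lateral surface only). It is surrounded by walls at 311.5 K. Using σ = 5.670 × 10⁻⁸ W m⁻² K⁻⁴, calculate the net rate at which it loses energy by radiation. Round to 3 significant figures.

Lateral area A = 2πrL = 2π×3.36×10⁻⁴×0.0495 = 1.04502×10⁻⁴ m².
Net radiated power P_net = εσA(T⁴ − T₀⁴) = 0.292×5.670×10⁻⁸×1.04502×10⁻⁴×(3054⁴ − 311.5⁴).
T⁴ − T₀⁴ = 8.69914×10¹³ − 9.41526×10⁹ = 8.69820×10¹³ K⁴, so P_net = 150 W.

Net loss ≈ 150 W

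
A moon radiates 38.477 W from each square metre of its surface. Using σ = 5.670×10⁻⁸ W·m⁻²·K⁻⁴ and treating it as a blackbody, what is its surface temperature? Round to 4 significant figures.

T ≈ 161.4 K

I = σT⁴, so T = (I/σ)^(1/4) = (38.477/(5.670×10⁻⁸))^(1/4) = 161.4 K.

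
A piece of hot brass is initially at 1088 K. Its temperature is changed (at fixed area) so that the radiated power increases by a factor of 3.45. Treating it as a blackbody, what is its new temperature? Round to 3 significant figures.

T₂ ≈ 1.48×10³ K

P ∝ T⁴, so T₂/T₁ = (P₂/P₁)^(1/4) = (3.45)^(1/4) = 1.36287.
T₂ = 1088 × 1.36287 = 1.48×10³ K.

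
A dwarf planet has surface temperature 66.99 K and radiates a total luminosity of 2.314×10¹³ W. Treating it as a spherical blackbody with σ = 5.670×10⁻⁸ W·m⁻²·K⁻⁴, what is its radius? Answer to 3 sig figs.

L = 4πR²σT⁴ ⇒ R = √(L/(4πσT⁴)).
σT⁴ = 1.14189 W/m², so R = √(2.314×10¹³/(4π×1.14189)) = 1.27×10⁶ m.

R ≈ 1.27×10⁶ m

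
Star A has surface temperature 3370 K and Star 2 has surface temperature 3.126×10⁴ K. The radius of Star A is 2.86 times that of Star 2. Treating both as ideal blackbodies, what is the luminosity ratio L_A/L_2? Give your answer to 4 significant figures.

L ∝ R²T⁴, so L_A/L_2 = (R_A/R_2)²(T_A/T_2)⁴ = (2.86)² × (3370/3.126×10⁴)⁴ = 8.1796 × 1.35071×10⁻⁴ = 1.105×10⁻³.

L_A/L_2 ≈ 1.105×10⁻³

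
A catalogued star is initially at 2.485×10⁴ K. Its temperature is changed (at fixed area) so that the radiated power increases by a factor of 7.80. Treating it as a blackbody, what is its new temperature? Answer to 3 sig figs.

P ∝ T⁴, so T₂/T₁ = (P₂/P₁)^(1/4) = (7.80)^(1/4) = 1.67118.
T₂ = 2.485×10⁴ × 1.67118 = 4.15×10⁴ K.

T₂ ≈ 4.15×10⁴ K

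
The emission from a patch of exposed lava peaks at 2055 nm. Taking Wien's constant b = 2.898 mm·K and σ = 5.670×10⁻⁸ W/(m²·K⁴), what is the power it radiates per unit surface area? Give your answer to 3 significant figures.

Wien's law: T = b/λ_max = 2.898×10⁻³/2.055×10⁻⁶ = 1410.22 K.
Then I = σT⁴ = 5.670×10⁻⁸×(1410.22)⁴ = 2.24×10⁵ W/m².

I ≈ 2.24×10⁵ W/m²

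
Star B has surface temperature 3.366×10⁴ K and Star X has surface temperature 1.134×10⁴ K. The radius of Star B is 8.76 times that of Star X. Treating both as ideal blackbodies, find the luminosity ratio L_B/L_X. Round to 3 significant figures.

L ∝ R²T⁴, so L_B/L_X = (R_B/R_X)²(T_B/T_X)⁴ = (8.76)² × (3.366×10⁴/1.134×10⁴)⁴ = 76.7376 × 77.6255 = 5.96×10³.

L_B/L_X ≈ 5.96×10³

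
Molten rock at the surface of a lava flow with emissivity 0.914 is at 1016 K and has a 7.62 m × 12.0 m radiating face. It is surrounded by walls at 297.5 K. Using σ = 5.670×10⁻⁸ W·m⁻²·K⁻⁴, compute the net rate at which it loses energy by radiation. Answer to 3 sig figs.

Net loss ≈ 5.01×10⁶ W

Area A = 7.62 × 12.0 = 91.44 m².
Net radiated power P_net = εσA(T⁴ − T₀⁴) = 0.914×5.670×10⁻⁸×91.44×(1016⁴ − 297.5⁴).
T⁴ − T₀⁴ = 1.06555×10¹² − 7.83336×10⁹ = 1.05772×10¹² K⁴, so P_net = 5.01×10⁶ W.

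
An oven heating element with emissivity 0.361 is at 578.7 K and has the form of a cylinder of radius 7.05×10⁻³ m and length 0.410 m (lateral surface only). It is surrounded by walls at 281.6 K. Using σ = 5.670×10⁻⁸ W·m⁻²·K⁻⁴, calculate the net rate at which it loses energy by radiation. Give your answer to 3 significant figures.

Lateral area A = 2πrL = 2π×7.05×10⁻³×0.410 = 0.0181615 m².
Net radiated power P_net = εσA(T⁴ − T₀⁴) = 0.361×5.670×10⁻⁸×0.0181615×(578.7⁴ − 281.6⁴).
T⁴ − T₀⁴ = 1.12154×10¹¹ − 6.28826×10⁹ = 1.05866×10¹¹ K⁴, so P_net = 39.4 W.

Net loss ≈ 39.4 W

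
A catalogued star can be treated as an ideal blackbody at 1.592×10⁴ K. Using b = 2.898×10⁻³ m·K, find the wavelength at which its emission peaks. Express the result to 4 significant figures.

λ_max ≈ 182.0 nm

Wien's displacement law: λ_max = b/T = (2.898×10⁻³ m·K)/(1.592×10⁴ K) = 1.8204×10⁻⁷ m.
That is 182.0 nm, in the ultraviolet range.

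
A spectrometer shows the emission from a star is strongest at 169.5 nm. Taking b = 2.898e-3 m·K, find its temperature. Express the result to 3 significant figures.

Wien's law gives T = b/λ_max = (2.898×10⁻³ m·K)/(1.695×10⁻⁷ m) = 1.71×10⁴ K.

T ≈ 1.71×10⁴ K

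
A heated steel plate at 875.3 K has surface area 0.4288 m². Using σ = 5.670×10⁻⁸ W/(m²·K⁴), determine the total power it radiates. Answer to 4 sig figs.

P ≈ 1.427×10⁴ W

Area A = 0.4288 m².
P = σAT⁴ = 5.670×10⁻⁸ × 0.4288 × (875.3)⁴ = 1.427×10⁴ W.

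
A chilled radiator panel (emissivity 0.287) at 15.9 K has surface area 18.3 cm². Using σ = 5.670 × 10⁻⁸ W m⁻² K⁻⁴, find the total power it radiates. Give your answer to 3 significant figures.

P ≈ 1.90×10⁻⁶ W

Area A = 18.3 cm² = 1.83×10⁻³ m².
P = εσAT⁴ = 0.287 × 5.670×10⁻⁸ × 1.83×10⁻³ × (15.9)⁴ = 1.90×10⁻⁶ W.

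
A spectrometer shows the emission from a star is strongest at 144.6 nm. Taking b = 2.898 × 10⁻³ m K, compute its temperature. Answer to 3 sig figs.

Wien's law gives T = b/λ_max = (2.898×10⁻³ m·K)/(1.446×10⁻⁷ m) = 2.00×10⁴ K.

T ≈ 2.00×10⁴ K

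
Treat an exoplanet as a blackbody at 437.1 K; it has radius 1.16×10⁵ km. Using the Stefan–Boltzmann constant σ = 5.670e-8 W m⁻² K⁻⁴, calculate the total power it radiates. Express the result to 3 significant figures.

P ≈ 3.50×10²⁰ W

Surface area A = 4πR² = 4π(1.16×10⁸ m)² = 1.69093×10¹⁷ m².
P = σAT⁴ = 5.670×10⁻⁸ × 1.69093×10¹⁷ × (437.1)⁴ = 3.50×10²⁰ W.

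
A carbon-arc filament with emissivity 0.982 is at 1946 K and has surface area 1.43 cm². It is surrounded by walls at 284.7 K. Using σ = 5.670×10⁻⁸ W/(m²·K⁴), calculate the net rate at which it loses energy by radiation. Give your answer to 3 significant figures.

Area A = 1.43 cm² = 1.43×10⁻⁴ m².
Net radiated power P_net = εσA(T⁴ − T₀⁴) = 0.982×5.670×10⁻⁸×1.43×10⁻⁴×(1946⁴ − 284.7⁴).
T⁴ − T₀⁴ = 1.43407×10¹³ − 6.56977×10⁹ = 1.43341×10¹³ K⁴, so P_net = 114 W.

Net loss ≈ 114 W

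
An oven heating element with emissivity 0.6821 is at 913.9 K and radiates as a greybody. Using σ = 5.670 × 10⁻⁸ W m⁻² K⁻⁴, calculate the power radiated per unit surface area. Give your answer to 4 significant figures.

Stefan–Boltzmann: I = εσT⁴ = 0.6821 × 5.670×10⁻⁸ × (913.9)⁴ = 2.698×10⁴ W/m².

I ≈ 2.698×10⁴ W/m²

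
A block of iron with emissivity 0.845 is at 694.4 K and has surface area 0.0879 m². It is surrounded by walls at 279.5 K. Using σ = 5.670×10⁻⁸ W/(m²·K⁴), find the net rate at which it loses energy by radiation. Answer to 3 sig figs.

Net loss ≈ 953 W

Area A = 0.0879 m².
Net radiated power P_net = εσA(T⁴ − T₀⁴) = 0.845×5.670×10⁻⁸×0.0879×(694.4⁴ − 279.5⁴).
T⁴ − T₀⁴ = 2.32509×10¹¹ − 6.10277×10⁹ = 2.26406×10¹¹ K⁴, so P_net = 953 W.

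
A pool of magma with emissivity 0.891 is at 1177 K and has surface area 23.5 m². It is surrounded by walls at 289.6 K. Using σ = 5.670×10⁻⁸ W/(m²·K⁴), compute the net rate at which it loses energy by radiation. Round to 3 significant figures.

Area A = 23.5 m².
Net radiated power P_net = εσA(T⁴ − T₀⁴) = 0.891×5.670×10⁻⁸×23.5×(1177⁴ − 289.6⁴).
T⁴ − T₀⁴ = 1.91914×10¹² − 7.03387×10⁹ = 1.91211×10¹² K⁴, so P_net = 2.27×10⁶ W.

Net loss ≈ 2.27×10⁶ W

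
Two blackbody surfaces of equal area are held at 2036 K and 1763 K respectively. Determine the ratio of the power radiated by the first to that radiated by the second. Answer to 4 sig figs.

P₁/P₂ ≈ 1.779

With equal areas, P₁/P₂ = (T₁/T₂)⁴ = (2036/1763)⁴ = 1.779.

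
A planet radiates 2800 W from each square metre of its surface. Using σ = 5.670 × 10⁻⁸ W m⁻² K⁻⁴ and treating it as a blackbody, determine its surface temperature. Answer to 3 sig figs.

I = σT⁴, so T = (I/σ)^(1/4) = (2800/(5.670×10⁻⁸))^(1/4) = 471 K.

T ≈ 471 K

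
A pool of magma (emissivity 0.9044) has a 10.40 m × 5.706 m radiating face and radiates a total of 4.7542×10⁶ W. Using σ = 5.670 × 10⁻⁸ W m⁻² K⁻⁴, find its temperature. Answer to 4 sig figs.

Area A = 10.40 × 5.706 = 59.3424 m².
P = εσAT⁴ ⇒ T = (P/(εσA))^(1/4) = (4.7542×10⁶/(0.9044×5.670×10⁻⁸×59.3424))^(1/4) = 1118 K.

T ≈ 1118 K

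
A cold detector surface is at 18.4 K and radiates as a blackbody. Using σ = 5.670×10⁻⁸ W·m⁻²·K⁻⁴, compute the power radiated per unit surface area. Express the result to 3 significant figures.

I ≈ 6.50×10⁻³ W/m²

Stefan–Boltzmann: I = σT⁴ = 5.670×10⁻⁸ × (18.4)⁴ = 6.50×10⁻³ W/m².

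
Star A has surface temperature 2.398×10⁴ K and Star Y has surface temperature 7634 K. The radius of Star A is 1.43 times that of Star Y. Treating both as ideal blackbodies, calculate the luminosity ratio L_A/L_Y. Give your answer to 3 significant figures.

L ∝ R²T⁴, so L_A/L_Y = (R_A/R_Y)²(T_A/T_Y)⁴ = (1.43)² × (2.398×10⁴/7634)⁴ = 2.0449 × 97.3617 = 199.

L_A/L_Y ≈ 199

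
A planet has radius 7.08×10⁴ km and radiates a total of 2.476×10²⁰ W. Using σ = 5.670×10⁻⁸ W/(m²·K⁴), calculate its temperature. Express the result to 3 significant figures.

Surface area A = 4πR² = 4π(7.08×10⁷ m)² = 6.29907×10¹⁶ m².
P = σAT⁴ ⇒ T = (P/(σA))^(1/4) = (2.476×10²⁰/(5.670×10⁻⁸×6.29907×10¹⁶))^(1/4) = 513 K.

T ≈ 513 K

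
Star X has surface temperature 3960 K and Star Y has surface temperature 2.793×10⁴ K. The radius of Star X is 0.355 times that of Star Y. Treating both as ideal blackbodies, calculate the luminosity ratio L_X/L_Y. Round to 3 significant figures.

L ∝ R²T⁴, so L_X/L_Y = (R_X/R_Y)²(T_X/T_Y)⁴ = (0.355)² × (3960/2.793×10⁴)⁴ = 0.126025 × 4.04108×10⁻⁴ = 5.09×10⁻⁵.

L_X/L_Y ≈ 5.09×10⁻⁵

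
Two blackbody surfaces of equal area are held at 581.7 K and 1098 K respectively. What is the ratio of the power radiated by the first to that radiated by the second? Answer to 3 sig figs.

P₁/P₂ ≈ 0.0788

With equal areas, P₁/P₂ = (T₁/T₂)⁴ = (581.7/1098)⁴ = 0.0788.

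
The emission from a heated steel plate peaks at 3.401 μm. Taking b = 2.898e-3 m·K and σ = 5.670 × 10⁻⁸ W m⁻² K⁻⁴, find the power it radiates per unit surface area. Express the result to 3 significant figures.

I ≈ 2.99×10⁴ W/m²

Wien's law: T = b/λ_max = 2.898×10⁻³/3.401×10⁻⁶ = 852.102 K.
Then I = σT⁴ = 5.670×10⁻⁸×(852.102)⁴ = 2.99×10⁴ W/m².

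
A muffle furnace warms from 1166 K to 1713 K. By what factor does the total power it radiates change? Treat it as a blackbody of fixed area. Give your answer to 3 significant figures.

P ∝ T⁴, so P₂/P₁ = (T₂/T₁)⁴ = (1713/1166)⁴ = (1.46913)⁴ = 4.66.

P₂/P₁ ≈ 4.66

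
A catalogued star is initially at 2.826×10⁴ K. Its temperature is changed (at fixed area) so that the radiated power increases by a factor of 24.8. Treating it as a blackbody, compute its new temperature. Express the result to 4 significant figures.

P ∝ T⁴, so T₂/T₁ = (P₂/P₁)^(1/4) = (24.8)^(1/4) = 2.23158.
T₂ = 2.826×10⁴ × 2.23158 = 6.306×10⁴ K.

T₂ ≈ 6.306×10⁴ K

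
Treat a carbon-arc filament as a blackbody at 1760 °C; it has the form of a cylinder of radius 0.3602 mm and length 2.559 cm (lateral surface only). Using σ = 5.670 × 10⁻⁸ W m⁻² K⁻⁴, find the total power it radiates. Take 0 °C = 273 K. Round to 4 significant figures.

T = 1760 °C + 273 = 2033 K.
Lateral area A = 2πrL = 2π×3.602×10⁻⁴×0.02559 = 5.79154×10⁻⁵ m².
P = σAT⁴ = 5.670×10⁻⁸ × 5.79154×10⁻⁵ × (2033)⁴ = 56.10 W.

P ≈ 56.10 W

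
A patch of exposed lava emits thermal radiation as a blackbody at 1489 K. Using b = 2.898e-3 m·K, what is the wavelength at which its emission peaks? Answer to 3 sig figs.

λ_max ≈ 1.95 μm

Wien's displacement law: λ_max = b/T = (2.898×10⁻³ m·K)/(1489 K) = 1.946×10⁻⁶ m.
That is 1.95 μm, in the infrared range.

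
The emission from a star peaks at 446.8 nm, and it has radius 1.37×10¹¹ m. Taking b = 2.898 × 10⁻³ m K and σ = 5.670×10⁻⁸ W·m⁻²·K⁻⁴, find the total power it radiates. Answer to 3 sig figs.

P ≈ 2.37×10³¹ W

Wien's law: T = b/λ_max = 2.898×10⁻³/4.468×10⁻⁷ = 6486.12 K.
Surface area A = 4πR² = 4π(1.37×10¹¹ m)² = 2.35858×10²³ m².
Then P = σAT⁴ = 5.670×10⁻⁸×2.35858×10²³×(6486.12)⁴ = 2.37×10³¹ W.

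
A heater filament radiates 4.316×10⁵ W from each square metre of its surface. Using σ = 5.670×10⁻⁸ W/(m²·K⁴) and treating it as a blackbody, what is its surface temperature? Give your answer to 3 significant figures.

I = σT⁴, so T = (I/σ)^(1/4) = (4.316×10⁵/(5.670×10⁻⁸))^(1/4) = 1.66×10³ K.

T ≈ 1.66×10³ K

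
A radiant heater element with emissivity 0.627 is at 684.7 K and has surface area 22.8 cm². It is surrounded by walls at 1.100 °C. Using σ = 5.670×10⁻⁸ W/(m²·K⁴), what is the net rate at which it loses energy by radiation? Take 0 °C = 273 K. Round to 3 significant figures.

Surroundings: T = 1.100 °C + 273 = 274.100 K.
Area A = 22.8 cm² = 2.28×10⁻³ m².
Net radiated power P_net = εσA(T⁴ − T₀⁴) = 0.627×5.670×10⁻⁸×2.28×10⁻³×(684.7⁴ − 274.100⁴).
T⁴ − T₀⁴ = 2.19787×10¹¹ − 5.64464×10⁹ = 2.14142×10¹¹ K⁴, so P_net = 17.4 W.

Net loss ≈ 17.4 W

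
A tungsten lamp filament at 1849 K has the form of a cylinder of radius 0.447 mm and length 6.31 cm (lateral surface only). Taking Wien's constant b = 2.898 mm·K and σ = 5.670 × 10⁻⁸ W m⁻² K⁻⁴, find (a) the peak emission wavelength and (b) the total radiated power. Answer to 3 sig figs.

(a) λ_max = b/T = 2.898×10⁻³/1849 = 1.567×10⁻⁶ m = 1.57×10³ nm.
Lateral area A = 2πrL = 2π×4.47×10⁻⁴×0.0631 = 1.77222×10⁻⁴ m².
(b) P = σAT⁴ = 5.670×10⁻⁸×1.77222×10⁻⁴×(1849)⁴ = 117 W.

λ_max ≈ 1.57×10³ nm; P ≈ 117 W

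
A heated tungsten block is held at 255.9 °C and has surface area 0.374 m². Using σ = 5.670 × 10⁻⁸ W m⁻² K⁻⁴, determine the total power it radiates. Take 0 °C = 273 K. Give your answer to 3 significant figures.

T = 255.9 °C + 273 = 528.9 K.
Area A = 0.374 m².
P = σAT⁴ = 5.670×10⁻⁸ × 0.374 × (528.9)⁴ = 1.66×10³ W.

P ≈ 1.66×10³ W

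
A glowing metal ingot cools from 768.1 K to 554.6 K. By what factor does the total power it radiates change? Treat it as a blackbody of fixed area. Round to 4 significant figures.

P₂/P₁ ≈ 0.2718

P ∝ T⁴, so P₂/P₁ = (T₂/T₁)⁴ = (554.6/768.1)⁴ = (0.722041)⁴ = 0.2718.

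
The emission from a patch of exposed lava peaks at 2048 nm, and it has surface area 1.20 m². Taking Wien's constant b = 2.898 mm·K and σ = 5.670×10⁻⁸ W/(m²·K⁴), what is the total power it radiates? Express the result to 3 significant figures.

P ≈ 2.73×10⁵ W

Wien's law: T = b/λ_max = 2.898×10⁻³/2.048×10⁻⁶ = 1415.04 K.
Area A = 1.20 m².
Then P = σAT⁴ = 5.670×10⁻⁸×1.20×(1415.04)⁴ = 2.73×10⁵ W.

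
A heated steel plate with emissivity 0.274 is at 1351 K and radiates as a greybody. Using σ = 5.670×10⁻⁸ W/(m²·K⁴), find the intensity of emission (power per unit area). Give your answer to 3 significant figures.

I ≈ 5.18×10⁴ W/m²

Stefan–Boltzmann: I = εσT⁴ = 0.274 × 5.670×10⁻⁸ × (1351)⁴ = 5.18×10⁴ W/m².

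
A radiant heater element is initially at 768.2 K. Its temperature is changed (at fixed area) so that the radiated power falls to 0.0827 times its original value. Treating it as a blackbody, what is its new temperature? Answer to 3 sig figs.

T₂ ≈ 412 K

P ∝ T⁴, so T₂/T₁ = (P₂/P₁)^(1/4) = (0.0827)^(1/4) = 0.536261.
T₂ = 768.2 × 0.536261 = 412 K.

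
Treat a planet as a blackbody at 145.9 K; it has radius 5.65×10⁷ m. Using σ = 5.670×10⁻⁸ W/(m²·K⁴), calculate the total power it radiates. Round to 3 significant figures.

P ≈ 1.03×10¹⁸ W

Surface area A = 4πR² = 4π(5.65×10⁷ m)² = 4.01150×10¹⁶ m².
P = σAT⁴ = 5.670×10⁻⁸ × 4.01150×10¹⁶ × (145.9)⁴ = 1.03×10¹⁸ W.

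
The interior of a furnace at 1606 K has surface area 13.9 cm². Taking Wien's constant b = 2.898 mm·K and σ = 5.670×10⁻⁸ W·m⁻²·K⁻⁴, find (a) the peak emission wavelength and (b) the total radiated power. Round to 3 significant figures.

(a) λ_max = b/T = 2.898×10⁻³/1606 = 1.804×10⁻⁶ m = 1.80×10³ nm.
Area A = 13.9 cm² = 1.39×10⁻³ m².
(b) P = σAT⁴ = 5.670×10⁻⁸×1.39×10⁻³×(1606)⁴ = 524 W.

λ_max ≈ 1.80×10³ nm; P ≈ 524 W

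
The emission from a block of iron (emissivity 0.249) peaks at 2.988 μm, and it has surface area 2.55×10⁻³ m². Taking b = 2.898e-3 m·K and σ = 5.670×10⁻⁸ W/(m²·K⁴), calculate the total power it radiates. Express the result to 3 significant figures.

Wien's law: T = b/λ_max = 2.898×10⁻³/2.988×10⁻⁶ = 969.880 K.
Area A = 2.55×10⁻³ m².
Then P = εσAT⁴ = 0.249×5.670×10⁻⁸×2.55×10⁻³×(969.880)⁴ = 31.9 W.

P ≈ 31.9 W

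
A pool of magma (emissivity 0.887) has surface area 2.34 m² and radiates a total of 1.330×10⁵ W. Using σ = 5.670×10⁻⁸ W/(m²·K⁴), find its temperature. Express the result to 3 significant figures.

T ≈ 1.03×10³ K

Area A = 2.34 m².
P = εσAT⁴ ⇒ T = (P/(εσA))^(1/4) = (1.330×10⁵/(0.887×5.670×10⁻⁸×2.34))^(1/4) = 1.03×10³ K.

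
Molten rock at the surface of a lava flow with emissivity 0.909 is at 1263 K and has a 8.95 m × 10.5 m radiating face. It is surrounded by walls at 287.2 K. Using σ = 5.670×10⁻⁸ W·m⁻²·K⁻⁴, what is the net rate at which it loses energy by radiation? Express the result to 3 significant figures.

Net loss ≈ 1.23×10⁷ W

Area A = 8.95 × 10.5 = 93.975 m².
Net radiated power P_net = εσA(T⁴ − T₀⁴) = 0.909×5.670×10⁻⁸×93.975×(1263⁴ − 287.2⁴).
T⁴ − T₀⁴ = 2.54456×10¹² − 6.80358×10⁹ = 2.53776×10¹² K⁴, so P_net = 1.23×10⁷ W.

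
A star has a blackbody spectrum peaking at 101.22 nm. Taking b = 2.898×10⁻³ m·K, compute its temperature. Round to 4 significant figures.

T ≈ 2.863×10⁴ K

Wien's law gives T = b/λ_max = (2.898×10⁻³ m·K)/(1.0122×10⁻⁷ m) = 2.863×10⁴ K.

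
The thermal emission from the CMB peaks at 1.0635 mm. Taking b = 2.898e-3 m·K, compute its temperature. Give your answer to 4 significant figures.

Wien's law gives T = b/λ_max = (2.898×10⁻³ m·K)/(1.0635×10⁻³ m) = 2.725 K.

T ≈ 2.725 K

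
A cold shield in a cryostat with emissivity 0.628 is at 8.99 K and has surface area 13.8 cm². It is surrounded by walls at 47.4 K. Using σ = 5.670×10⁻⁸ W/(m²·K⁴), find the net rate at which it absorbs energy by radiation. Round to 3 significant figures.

Area A = 13.8 cm² = 1.38×10⁻³ m².
Net radiated power P_net = εσA(T⁴ − T₀⁴) = 0.628×5.670×10⁻⁸×1.38×10⁻³×(8.99⁴ − 47.4⁴).
T⁴ − T₀⁴ = 6531.89 − 5.04793×10⁶ = -5.04140×10⁶ K⁴, so P_net = -2.48×10⁻⁴ W — negative, meaning a net gain of 2.48×10⁻⁴ W.

Net gain ≈ 2.48×10⁻⁴ W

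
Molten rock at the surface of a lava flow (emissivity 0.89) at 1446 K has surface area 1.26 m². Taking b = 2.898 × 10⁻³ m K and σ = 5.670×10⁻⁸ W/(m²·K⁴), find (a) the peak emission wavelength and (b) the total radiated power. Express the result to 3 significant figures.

λ_max ≈ 2.00 μm; P ≈ 2.78×10⁵ W

(a) λ_max = b/T = 2.898×10⁻³/1446 = 2.004×10⁻⁶ m = 2.00 μm.
Area A = 1.26 m².
(b) P = εσAT⁴ = 0.89×5.670×10⁻⁸×1.26×(1446)⁴ = 2.78×10⁵ W.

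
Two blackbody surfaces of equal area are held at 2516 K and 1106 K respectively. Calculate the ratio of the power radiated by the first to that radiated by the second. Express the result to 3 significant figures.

P₁/P₂ ≈ 26.8

With equal areas, P₁/P₂ = (T₁/T₂)⁴ = (2516/1106)⁴ = 26.8.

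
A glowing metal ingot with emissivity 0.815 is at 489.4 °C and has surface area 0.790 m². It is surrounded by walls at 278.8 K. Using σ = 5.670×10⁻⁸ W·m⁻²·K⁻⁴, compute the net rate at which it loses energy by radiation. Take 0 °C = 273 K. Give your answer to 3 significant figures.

T = 489.4 °C + 273 = 762.4 K.
Area A = 0.790 m².
Net radiated power P_net = εσA(T⁴ − T₀⁴) = 0.815×5.670×10⁻⁸×0.790×(762.4⁴ − 278.8⁴).
T⁴ − T₀⁴ = 3.37856×10¹¹ − 6.04187×10⁹ = 3.31814×10¹¹ K⁴, so P_net = 1.21×10⁴ W.

Net loss ≈ 1.21×10⁴ W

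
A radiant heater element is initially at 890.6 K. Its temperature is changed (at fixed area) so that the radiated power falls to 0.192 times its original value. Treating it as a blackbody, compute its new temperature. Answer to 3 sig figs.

P ∝ T⁴, so T₂/T₁ = (P₂/P₁)^(1/4) = (0.192)^(1/4) = 0.661950.
T₂ = 890.6 × 0.661950 = 590 K.

T₂ ≈ 590 K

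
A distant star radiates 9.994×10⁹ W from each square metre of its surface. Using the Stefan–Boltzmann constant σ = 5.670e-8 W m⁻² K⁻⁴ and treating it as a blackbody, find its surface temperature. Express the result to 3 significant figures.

T ≈ 2.05×10⁴ K

I = σT⁴, so T = (I/σ)^(1/4) = (9.994×10⁹/(5.670×10⁻⁸))^(1/4) = 2.05×10⁴ K.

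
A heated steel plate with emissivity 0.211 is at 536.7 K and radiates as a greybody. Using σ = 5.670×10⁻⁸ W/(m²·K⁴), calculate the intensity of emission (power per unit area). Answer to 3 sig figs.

I ≈ 993 W/m²

Stefan–Boltzmann: I = εσT⁴ = 0.211 × 5.670×10⁻⁸ × (536.7)⁴ = 993 W/m².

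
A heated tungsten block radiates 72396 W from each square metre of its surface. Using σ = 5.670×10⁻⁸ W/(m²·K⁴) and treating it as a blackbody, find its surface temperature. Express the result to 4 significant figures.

I = σT⁴, so T = (I/σ)^(1/4) = (72396/(5.670×10⁻⁸))^(1/4) = 1063 K.

T ≈ 1063 K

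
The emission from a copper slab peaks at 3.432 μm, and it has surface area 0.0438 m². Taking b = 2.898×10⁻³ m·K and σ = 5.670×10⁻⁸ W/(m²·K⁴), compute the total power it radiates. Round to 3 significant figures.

Wien's law: T = b/λ_max = 2.898×10⁻³/3.432×10⁻⁶ = 844.406 K.
Area A = 0.0438 m².
Then P = σAT⁴ = 5.670×10⁻⁸×0.0438×(844.406)⁴ = 1.26×10³ W.

P ≈ 1.26×10³ W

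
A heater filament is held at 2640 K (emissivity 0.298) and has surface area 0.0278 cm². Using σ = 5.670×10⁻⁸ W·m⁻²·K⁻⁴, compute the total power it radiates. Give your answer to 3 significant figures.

Area A = 0.0278 cm² = 2.78×10⁻⁶ m².
P = εσAT⁴ = 0.298 × 5.670×10⁻⁸ × 2.78×10⁻⁶ × (2640)⁴ = 2.28 W.

P ≈ 2.28 W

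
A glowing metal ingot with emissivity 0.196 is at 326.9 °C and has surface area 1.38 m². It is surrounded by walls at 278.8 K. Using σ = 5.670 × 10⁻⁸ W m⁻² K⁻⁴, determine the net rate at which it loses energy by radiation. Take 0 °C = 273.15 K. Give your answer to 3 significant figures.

Net loss ≈ 1.90×10³ W

T = 326.9 °C + 273.15 = 600.05 K.
Area A = 1.38 m².
Net radiated power P_net = εσA(T⁴ − T₀⁴) = 0.196×5.670×10⁻⁸×1.38×(600.05⁴ − 278.8⁴).
T⁴ − T₀⁴ = 1.29643×10¹¹ − 6.04187×10⁹ = 1.23601×10¹¹ K⁴, so P_net = 1.90×10³ W.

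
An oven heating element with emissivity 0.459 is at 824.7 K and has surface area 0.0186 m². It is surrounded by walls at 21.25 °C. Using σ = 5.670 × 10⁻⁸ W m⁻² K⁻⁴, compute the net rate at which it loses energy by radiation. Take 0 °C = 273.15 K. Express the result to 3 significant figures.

Surroundings: T = 21.25 °C + 273.15 = 294.40 K.
Area A = 0.0186 m².
Net radiated power P_net = εσA(T⁴ − T₀⁴) = 0.459×5.670×10⁻⁸×0.0186×(824.7⁴ − 294.40⁴).
T⁴ − T₀⁴ = 4.62577×10¹¹ − 7.51192×10⁹ = 4.55065×10¹¹ K⁴, so P_net = 220 W.

Net loss ≈ 220 W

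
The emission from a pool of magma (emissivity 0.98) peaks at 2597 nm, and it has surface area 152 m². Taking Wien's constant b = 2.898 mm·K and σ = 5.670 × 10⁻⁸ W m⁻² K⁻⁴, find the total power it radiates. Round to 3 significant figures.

Wien's law: T = b/λ_max = 2.898×10⁻³/2.597×10⁻⁶ = 1115.90 K.
Area A = 152 m².
Then P = εσAT⁴ = 0.98×5.670×10⁻⁸×152×(1115.90)⁴ = 1.31×10⁷ W.

P ≈ 1.31×10⁷ W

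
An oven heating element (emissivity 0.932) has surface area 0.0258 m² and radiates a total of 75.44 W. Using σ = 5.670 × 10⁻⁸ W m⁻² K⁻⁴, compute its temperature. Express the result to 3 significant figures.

T ≈ 485 K

Area A = 0.0258 m².
P = εσAT⁴ ⇒ T = (P/(εσA))^(1/4) = (75.44/(0.932×5.670×10⁻⁸×0.0258))^(1/4) = 485 K.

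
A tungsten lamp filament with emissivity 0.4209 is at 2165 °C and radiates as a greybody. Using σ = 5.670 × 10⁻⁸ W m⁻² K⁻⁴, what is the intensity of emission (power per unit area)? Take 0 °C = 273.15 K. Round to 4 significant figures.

I ≈ 8.433×10⁵ W/m²

T = 2165 °C + 273.15 = 2438.15 K.
Stefan–Boltzmann: I = εσT⁴ = 0.4209 × 5.670×10⁻⁸ × (2438.15)⁴ = 8.433×10⁵ W/m².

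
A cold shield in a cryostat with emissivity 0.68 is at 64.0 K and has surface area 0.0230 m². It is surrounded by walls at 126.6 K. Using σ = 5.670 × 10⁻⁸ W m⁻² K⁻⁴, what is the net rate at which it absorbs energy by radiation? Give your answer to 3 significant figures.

Net gain ≈ 0.213 W

Area A = 0.0230 m².
Net radiated power P_net = εσA(T⁴ − T₀⁴) = 0.68×5.670×10⁻⁸×0.0230×(64.0⁴ − 126.6⁴).
T⁴ − T₀⁴ = 1.67772×10⁷ − 2.56883×10⁸ = -2.40106×10⁸ K⁴, so P_net = -0.213 W — negative, meaning a net gain of 0.213 W.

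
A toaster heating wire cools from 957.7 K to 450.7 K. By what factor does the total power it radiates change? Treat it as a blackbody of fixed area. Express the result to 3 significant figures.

P₂/P₁ ≈ 0.0490

P ∝ T⁴, so P₂/P₁ = (T₂/T₁)⁴ = (450.7/957.7)⁴ = (0.470607)⁴ = 0.0490.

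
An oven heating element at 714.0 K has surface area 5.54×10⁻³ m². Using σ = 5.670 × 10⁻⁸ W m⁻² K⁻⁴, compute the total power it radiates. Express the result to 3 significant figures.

P ≈ 81.6 W

Area A = 5.54×10⁻³ m².
P = σAT⁴ = 5.670×10⁻⁸ × 5.54×10⁻³ × (714.0)⁴ = 81.6 W.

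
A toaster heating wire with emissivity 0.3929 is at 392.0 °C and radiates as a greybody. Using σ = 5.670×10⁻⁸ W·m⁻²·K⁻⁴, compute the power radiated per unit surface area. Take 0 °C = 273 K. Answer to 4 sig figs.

T = 392.0 °C + 273 = 665.0 K.
Stefan–Boltzmann: I = εσT⁴ = 0.3929 × 5.670×10⁻⁸ × (665.0)⁴ = 4357 W/m².

I ≈ 4357 W/m²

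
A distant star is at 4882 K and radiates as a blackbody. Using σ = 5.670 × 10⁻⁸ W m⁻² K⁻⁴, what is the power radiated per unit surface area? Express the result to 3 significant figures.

I ≈ 3.22×10⁷ W/m²

Stefan–Boltzmann: I = σT⁴ = 5.670×10⁻⁸ × (4882)⁴ = 3.22×10⁷ W/m².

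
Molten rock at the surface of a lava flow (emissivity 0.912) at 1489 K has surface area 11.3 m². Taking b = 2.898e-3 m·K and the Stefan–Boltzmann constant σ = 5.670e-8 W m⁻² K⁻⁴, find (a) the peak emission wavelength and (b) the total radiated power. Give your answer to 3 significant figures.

(a) λ_max = b/T = 2.898×10⁻³/1489 = 1.946×10⁻⁶ m = 1.95 μm.
Area A = 11.3 m².
(b) P = εσAT⁴ = 0.912×5.670×10⁻⁸×11.3×(1489)⁴ = 2.87×10⁶ W.

λ_max ≈ 1.95 μm; P ≈ 2.87×10⁶ W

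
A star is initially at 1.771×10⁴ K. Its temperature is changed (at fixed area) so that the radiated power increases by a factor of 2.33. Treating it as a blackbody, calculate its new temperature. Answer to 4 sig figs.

P ∝ T⁴, so T₂/T₁ = (P₂/P₁)^(1/4) = (2.33)^(1/4) = 1.23549.
T₂ = 1.771×10⁴ × 1.23549 = 2.188×10⁴ K.

T₂ ≈ 2.188×10⁴ K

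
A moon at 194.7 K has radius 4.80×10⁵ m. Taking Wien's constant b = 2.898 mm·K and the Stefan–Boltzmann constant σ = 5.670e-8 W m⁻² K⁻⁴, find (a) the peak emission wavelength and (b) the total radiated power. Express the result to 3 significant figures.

(a) λ_max = b/T = 2.898×10⁻³/194.7 = 1.488×10⁻⁵ m = 14.9 μm.
Surface area A = 4πR² = 4π(4.80×10⁵ m)² = 2.89529×10¹² m².
(b) P = σAT⁴ = 5.670×10⁻⁸×2.89529×10¹²×(194.7)⁴ = 2.36×10¹⁴ W.

λ_max ≈ 14.9 μm; P ≈ 2.36×10¹⁴ W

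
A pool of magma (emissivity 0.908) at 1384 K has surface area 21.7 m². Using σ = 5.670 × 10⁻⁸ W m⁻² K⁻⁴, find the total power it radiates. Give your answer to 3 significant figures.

Area A = 21.7 m².
P = εσAT⁴ = 0.908 × 5.670×10⁻⁸ × 21.7 × (1384)⁴ = 4.10×10⁶ W.

P ≈ 4.10×10⁶ W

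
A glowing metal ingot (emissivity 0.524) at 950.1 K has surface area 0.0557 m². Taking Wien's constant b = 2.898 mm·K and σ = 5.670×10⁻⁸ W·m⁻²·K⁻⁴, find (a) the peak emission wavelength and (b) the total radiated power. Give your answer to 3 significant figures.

λ_max ≈ 3.05 μm; P ≈ 1.35×10³ W

(a) λ_max = b/T = 2.898×10⁻³/950.1 = 3.050×10⁻⁶ m = 3.05 μm.
Area A = 0.0557 m².
(b) P = εσAT⁴ = 0.524×5.670×10⁻⁸×0.0557×(950.1)⁴ = 1.35×10³ W.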